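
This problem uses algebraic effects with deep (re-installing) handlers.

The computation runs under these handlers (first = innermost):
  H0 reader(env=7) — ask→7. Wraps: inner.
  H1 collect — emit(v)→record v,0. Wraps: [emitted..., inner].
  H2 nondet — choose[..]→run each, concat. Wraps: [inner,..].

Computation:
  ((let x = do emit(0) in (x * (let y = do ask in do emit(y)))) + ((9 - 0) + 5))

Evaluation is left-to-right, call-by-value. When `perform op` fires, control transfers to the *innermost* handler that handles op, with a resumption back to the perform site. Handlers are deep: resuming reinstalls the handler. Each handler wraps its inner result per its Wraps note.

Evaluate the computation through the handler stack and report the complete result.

Answer: [[0, 7, 14]]

Evaluation trace:
emit(0) @ H1 ⇒ out+=0
ask @ H0 ⇒ 7
emit(7) @ H1 ⇒ out+=7
H0 returns 14
H1 returns [0, 7, 14]
H2 returns [[0, 7, 14]]
= [[0, 7, 14]]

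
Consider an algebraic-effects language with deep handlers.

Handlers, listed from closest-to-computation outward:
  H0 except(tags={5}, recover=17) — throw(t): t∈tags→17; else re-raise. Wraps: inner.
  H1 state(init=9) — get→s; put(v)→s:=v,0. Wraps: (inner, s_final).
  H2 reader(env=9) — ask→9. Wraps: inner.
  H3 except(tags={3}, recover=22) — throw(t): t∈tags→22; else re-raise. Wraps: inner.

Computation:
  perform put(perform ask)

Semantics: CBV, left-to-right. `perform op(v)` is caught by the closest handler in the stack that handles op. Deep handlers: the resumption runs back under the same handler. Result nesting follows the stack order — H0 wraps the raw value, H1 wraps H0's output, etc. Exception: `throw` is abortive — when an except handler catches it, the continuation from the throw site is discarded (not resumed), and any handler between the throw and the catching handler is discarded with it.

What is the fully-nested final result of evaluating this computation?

Answer: (0, 9)

Working:
ask @ H2 ⇒ 9
put(9) @ H1 ⇒ s:=9
H0 returns 0
H1 returns (0, 9)
H2 returns (0, 9)
H3 returns (0, 9)
= (0, 9)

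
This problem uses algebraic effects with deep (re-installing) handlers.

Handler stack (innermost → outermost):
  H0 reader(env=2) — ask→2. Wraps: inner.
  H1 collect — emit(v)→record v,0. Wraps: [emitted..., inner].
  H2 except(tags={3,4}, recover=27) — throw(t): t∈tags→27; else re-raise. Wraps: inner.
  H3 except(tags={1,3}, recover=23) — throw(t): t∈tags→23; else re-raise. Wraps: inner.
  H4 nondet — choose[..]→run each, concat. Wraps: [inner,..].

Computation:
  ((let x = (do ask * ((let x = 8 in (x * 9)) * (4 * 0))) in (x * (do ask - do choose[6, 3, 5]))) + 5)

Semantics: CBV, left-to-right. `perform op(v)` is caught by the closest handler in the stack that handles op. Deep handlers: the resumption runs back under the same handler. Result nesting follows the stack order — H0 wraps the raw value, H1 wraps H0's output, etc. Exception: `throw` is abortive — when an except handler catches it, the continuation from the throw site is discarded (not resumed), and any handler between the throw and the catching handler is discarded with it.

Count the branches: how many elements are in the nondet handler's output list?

Answer: 3

Evaluation trace:
ask @ H0 ⇒ 2
ask @ H0 ⇒ 2
choose[6, 3, 5] @ H4
  branch[0] choose=6:
    H0 returns 5
    H1 returns [5]
    H2 returns [5]
    H3 returns [5]
    H4 returns [[5]]
  branch[1] choose=3:
    H0 returns 5
    H1 returns [5]
    H2 returns [5]
    H3 returns [5]
    H4 returns [[5]]
  branch[2] choose=5:
    H0 returns 5
    H1 returns [5]
    H2 returns [5]
    H3 returns [5]
    H4 returns [[5]]
= [[5], [5], [5]]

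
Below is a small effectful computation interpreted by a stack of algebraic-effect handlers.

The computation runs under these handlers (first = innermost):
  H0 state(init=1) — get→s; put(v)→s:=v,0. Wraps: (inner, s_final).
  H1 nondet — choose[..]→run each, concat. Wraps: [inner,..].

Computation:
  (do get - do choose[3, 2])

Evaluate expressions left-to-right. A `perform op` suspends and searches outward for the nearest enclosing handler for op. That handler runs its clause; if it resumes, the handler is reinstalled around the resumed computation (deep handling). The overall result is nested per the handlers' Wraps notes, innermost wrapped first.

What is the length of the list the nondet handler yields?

Evaluation trace:
get @ H0 ⇒ 1
choose[3, 2] @ H1
  branch[0] choose=3:
    H0 returns (-2, 1)
    H1 returns [(-2, 1)]
  branch[1] choose=2:
    H0 returns (-1, 1)
    H1 returns [(-1, 1)]
= [(-2, 1), (-1, 1)]

Answer: 2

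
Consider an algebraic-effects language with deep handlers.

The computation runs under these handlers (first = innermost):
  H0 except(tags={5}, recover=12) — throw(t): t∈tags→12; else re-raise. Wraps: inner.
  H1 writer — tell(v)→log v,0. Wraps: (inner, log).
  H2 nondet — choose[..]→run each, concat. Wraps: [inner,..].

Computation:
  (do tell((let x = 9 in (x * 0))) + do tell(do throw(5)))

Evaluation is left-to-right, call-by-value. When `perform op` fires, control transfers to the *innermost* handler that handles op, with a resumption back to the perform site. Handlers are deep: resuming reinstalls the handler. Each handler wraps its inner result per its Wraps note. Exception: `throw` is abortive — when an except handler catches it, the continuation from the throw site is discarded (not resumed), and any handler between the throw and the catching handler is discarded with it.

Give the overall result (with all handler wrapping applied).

Answer: [(12, (0))]

Step-by-step:
tell(0) @ H1 ⇒ log+=0
throw(5) @ H0 caught ⇒ 12
H1 returns (12, (0))
H2 returns [(12, (0))]
= [(12, (0))]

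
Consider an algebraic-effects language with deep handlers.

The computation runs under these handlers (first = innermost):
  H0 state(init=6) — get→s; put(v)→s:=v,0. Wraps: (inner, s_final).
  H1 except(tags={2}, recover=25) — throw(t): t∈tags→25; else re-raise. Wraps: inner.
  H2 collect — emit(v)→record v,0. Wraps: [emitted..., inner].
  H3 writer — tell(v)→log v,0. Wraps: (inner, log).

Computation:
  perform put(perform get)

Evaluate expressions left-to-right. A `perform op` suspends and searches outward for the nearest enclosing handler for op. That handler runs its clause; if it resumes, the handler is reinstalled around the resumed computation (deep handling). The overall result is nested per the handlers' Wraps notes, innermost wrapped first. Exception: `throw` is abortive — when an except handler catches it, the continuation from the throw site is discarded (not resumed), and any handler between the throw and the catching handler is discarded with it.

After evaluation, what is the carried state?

Answer: 6

Evaluation trace:
get @ H0 ⇒ 6
put(6) @ H0 ⇒ s:=6
H0 returns (0, 6)
H1 returns (0, 6)
H2 returns [(0, 6)]
H3 returns ([(0, 6)], ())
= ([(0, 6)], ())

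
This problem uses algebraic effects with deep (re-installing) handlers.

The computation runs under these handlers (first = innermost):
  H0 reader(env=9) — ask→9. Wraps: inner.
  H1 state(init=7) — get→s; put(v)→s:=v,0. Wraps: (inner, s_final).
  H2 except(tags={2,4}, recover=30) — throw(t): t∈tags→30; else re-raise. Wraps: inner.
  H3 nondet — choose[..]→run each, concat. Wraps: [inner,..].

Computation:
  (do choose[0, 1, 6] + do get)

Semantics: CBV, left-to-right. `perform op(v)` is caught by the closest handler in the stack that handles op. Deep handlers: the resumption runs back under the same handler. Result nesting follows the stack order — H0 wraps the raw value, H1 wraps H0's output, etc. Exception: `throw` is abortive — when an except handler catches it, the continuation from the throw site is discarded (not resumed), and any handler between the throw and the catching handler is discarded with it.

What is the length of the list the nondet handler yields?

Answer: 3

Working:
choose[0, 1, 6] @ H3
  branch[0] choose=0:
    get @ H1 ⇒ 7
    H0 returns 7
    H1 returns (7, 7)
    H2 returns (7, 7)
    H3 returns [(7, 7)]
  branch[1] choose=1:
    get @ H1 ⇒ 7
    H0 returns 8
    H1 returns (8, 7)
    H2 returns (8, 7)
    H3 returns [(8, 7)]
  branch[2] choose=6:
    get @ H1 ⇒ 7
    H0 returns 13
    H1 returns (13, 7)
    H2 returns (13, 7)
    H3 returns [(13, 7)]
= [(7, 7), (8, 7), (13, 7)]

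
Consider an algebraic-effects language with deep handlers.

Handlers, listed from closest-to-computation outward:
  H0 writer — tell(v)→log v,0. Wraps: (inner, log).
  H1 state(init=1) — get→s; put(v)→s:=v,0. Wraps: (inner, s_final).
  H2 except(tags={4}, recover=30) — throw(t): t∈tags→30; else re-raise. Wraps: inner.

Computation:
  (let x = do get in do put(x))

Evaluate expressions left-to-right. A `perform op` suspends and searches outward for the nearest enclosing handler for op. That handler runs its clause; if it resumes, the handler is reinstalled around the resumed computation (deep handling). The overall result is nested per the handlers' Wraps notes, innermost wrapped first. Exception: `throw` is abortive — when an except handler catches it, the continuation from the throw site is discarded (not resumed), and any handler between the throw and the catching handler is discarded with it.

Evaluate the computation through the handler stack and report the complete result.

Answer: ((0, ()), 1)

Step-by-step:
get @ H1 ⇒ 1
put(1) @ H1 ⇒ s:=1
H0 returns (0, ())
H1 returns ((0, ()), 1)
H2 returns ((0, ()), 1)
= ((0, ()), 1)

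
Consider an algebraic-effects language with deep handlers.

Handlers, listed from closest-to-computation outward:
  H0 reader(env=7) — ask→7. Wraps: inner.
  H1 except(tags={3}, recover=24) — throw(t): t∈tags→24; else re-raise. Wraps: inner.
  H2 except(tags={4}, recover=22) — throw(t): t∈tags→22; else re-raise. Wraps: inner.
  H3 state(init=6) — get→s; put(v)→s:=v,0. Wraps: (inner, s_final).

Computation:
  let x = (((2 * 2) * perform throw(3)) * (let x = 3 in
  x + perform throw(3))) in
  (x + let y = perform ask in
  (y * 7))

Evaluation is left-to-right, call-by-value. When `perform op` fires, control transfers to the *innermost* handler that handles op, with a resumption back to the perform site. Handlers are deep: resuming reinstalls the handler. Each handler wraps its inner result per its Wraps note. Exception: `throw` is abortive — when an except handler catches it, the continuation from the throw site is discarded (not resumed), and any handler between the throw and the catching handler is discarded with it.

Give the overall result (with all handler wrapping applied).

Answer: (24, 6)

Step-by-step:
throw(3) @ H1 caught ⇒ 24
H2 returns 24
H3 returns (24, 6)
= (24, 6)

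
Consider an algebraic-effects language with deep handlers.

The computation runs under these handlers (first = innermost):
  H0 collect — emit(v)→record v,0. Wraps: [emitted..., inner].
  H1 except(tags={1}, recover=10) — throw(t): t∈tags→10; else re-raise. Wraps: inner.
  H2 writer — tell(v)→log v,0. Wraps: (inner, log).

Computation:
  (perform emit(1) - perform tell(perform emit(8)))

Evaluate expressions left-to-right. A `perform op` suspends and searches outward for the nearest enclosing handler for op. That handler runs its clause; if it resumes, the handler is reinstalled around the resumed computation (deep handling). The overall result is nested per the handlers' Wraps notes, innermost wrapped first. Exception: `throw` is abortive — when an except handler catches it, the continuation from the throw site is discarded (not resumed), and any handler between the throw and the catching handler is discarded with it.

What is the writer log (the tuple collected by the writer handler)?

Working:
emit(1) @ H0 ⇒ out+=1
emit(8) @ H0 ⇒ out+=8
tell(0) @ H2 ⇒ log+=0
H0 returns [1, 8, 0]
H1 returns [1, 8, 0]
H2 returns ([1, 8, 0], (0))
= ([1, 8, 0], (0))

Answer: (0)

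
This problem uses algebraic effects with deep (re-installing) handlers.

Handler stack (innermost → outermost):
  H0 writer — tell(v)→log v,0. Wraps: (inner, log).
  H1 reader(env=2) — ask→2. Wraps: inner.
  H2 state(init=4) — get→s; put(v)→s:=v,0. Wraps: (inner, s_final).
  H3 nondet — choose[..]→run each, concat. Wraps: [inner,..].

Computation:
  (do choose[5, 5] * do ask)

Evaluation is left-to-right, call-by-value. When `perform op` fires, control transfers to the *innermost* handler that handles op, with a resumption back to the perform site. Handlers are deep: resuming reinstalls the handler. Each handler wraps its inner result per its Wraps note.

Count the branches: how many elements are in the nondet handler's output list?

Answer: 2

Working:
choose[5, 5] @ H3
  branch[0] choose=5:
    ask @ H1 ⇒ 2
    H0 returns (10, ())
    H1 returns (10, ())
    H2 returns ((10, ()), 4)
    H3 returns [((10, ()), 4)]
  branch[1] choose=5:
    ask @ H1 ⇒ 2
    H0 returns (10, ())
    H1 returns (10, ())
    H2 returns ((10, ()), 4)
    H3 returns [((10, ()), 4)]
= [((10, ()), 4), ((10, ()), 4)]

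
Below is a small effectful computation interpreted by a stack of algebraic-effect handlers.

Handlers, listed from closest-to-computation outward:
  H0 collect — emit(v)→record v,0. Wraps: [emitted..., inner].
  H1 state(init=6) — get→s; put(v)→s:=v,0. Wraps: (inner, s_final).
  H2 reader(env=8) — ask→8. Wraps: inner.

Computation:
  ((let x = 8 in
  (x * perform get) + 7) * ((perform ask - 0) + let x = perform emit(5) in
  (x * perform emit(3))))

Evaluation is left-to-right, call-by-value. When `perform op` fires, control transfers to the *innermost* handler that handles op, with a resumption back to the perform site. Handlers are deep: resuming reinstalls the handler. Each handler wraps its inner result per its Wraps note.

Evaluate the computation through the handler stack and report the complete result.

Step-by-step:
get @ H1 ⇒ 6
ask @ H2 ⇒ 8
emit(5) @ H0 ⇒ out+=5
emit(3) @ H0 ⇒ out+=3
H0 returns [5, 3, 440]
H1 returns ([5, 3, 440], 6)
H2 returns ([5, 3, 440], 6)
= ([5, 3, 440], 6)

Answer: ([5, 3, 440], 6)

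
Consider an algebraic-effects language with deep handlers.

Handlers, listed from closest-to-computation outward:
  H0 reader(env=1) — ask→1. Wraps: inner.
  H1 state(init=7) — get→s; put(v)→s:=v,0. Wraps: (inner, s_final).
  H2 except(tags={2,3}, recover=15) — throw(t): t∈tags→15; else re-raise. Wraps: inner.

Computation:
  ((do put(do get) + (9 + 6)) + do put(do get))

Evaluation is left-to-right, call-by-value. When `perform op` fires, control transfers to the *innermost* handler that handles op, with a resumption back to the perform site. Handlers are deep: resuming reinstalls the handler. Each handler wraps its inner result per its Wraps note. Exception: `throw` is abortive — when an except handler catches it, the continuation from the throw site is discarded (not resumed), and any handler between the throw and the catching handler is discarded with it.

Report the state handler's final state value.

Step-by-step:
get @ H1 ⇒ 7
put(7) @ H1 ⇒ s:=7
get @ H1 ⇒ 7
put(7) @ H1 ⇒ s:=7
H0 returns 15
H1 returns (15, 7)
H2 returns (15, 7)
= (15, 7)

Answer: 7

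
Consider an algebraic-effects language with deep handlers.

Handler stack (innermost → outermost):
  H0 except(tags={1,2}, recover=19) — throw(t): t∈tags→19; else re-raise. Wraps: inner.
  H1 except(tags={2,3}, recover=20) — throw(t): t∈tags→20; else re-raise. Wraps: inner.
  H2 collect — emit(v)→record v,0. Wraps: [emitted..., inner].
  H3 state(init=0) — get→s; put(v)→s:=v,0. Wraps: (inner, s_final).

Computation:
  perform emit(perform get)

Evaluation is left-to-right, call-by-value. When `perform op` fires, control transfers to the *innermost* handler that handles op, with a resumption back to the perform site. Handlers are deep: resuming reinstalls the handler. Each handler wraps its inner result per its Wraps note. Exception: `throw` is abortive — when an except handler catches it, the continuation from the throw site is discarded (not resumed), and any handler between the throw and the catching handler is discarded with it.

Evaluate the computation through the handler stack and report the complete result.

Answer: ([0, 0], 0)

Working:
get @ H3 ⇒ 0
emit(0) @ H2 ⇒ out+=0
H0 returns 0
H1 returns 0
H2 returns [0, 0]
H3 returns ([0, 0], 0)
= ([0, 0], 0)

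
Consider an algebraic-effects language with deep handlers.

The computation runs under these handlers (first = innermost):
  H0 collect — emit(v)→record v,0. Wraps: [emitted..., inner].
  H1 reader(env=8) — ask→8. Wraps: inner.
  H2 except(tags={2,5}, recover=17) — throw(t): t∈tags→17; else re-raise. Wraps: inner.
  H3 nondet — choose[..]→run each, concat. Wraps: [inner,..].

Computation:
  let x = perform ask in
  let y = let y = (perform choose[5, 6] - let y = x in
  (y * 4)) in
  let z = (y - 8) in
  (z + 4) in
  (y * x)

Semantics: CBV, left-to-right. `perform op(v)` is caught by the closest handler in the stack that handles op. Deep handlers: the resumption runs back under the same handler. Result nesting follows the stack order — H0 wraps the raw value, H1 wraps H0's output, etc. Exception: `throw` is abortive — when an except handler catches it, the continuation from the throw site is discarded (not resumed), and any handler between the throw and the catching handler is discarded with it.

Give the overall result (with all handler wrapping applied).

Step-by-step:
ask @ H1 ⇒ 8
choose[5, 6] @ H3
  branch[0] choose=5:
    H0 returns [-248]
    H1 returns [-248]
    H2 returns [-248]
    H3 returns [[-248]]
  branch[1] choose=6:
    H0 returns [-240]
    H1 returns [-240]
    H2 returns [-240]
    H3 returns [[-240]]
= [[-248], [-240]]

Answer: [[-248], [-240]]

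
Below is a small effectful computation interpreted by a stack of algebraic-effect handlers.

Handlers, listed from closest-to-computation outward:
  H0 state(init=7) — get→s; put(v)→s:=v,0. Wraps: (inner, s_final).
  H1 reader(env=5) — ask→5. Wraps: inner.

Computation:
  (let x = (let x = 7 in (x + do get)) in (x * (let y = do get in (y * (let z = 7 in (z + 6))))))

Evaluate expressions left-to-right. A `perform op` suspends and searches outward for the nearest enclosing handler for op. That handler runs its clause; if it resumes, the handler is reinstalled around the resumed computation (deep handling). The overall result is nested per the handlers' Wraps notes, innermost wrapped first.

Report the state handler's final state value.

Evaluation trace:
get @ H0 ⇒ 7
get @ H0 ⇒ 7
H0 returns (1274, 7)
H1 returns (1274, 7)
= (1274, 7)

Answer: 7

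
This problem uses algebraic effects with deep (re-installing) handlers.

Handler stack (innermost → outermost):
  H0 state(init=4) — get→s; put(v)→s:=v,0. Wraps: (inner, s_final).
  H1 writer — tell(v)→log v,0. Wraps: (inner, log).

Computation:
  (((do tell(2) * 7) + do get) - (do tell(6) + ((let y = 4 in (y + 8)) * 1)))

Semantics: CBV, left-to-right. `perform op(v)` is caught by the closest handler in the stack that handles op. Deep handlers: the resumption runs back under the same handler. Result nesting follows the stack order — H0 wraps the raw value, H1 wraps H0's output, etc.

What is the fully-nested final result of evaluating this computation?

Working:
tell(2) @ H1 ⇒ log+=2
get @ H0 ⇒ 4
tell(6) @ H1 ⇒ log+=6
H0 returns (-8, 4)
H1 returns ((-8, 4), (2, 6))
= ((-8, 4), (2, 6))

Answer: ((-8, 4), (2, 6))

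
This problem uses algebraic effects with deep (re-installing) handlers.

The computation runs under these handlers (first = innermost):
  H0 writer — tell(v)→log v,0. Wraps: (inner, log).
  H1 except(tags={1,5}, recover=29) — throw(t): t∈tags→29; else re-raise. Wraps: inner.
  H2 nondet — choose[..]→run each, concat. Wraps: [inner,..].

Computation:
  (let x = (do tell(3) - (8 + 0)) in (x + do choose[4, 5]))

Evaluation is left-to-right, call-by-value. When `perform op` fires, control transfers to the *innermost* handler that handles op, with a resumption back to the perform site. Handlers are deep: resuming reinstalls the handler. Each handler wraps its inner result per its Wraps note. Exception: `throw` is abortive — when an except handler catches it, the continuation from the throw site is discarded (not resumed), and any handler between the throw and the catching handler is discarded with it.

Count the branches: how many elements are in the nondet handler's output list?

Answer: 2

Step-by-step:
tell(3) @ H0 ⇒ log+=3
choose[4, 5] @ H2
  branch[0] choose=4:
    H0 returns (-4, (3))
    H1 returns (-4, (3))
    H2 returns [(-4, (3))]
  branch[1] choose=5:
    H0 returns (-3, (3))
    H1 returns (-3, (3))
    H2 returns [(-3, (3))]
= [(-4, (3)), (-3, (3))]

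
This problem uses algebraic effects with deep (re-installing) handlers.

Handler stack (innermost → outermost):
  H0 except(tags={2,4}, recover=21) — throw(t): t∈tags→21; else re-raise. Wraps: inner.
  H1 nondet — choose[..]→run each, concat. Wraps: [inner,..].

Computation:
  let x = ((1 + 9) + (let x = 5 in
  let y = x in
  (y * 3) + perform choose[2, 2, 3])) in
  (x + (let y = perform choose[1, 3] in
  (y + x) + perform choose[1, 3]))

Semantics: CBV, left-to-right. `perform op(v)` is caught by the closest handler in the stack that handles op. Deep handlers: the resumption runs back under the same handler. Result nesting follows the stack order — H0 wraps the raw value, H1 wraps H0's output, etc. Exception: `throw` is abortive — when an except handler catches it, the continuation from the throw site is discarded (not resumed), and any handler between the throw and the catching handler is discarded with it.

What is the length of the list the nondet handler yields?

Answer: 12

Working:
choose[2, 2, 3] @ H1
  branch[0] choose=2:
    choose[1, 3] @ H1
      branch[0] choose=1:
        choose[1, 3] @ H1
          branch[0] choose=1:
            H0 returns 56
            H1 returns [56]
          branch[1] choose=3:
            H0 returns 58
            H1 returns [58]
      branch[1] choose=3:
        choose[1, 3] @ H1
          branch[0] choose=1:
            H0 returns 58
            H1 returns [58]
          branch[1] choose=3:
            H0 returns 60
            H1 returns [60]
  branch[1] choose=2:
    choose[1, 3] @ H1
      branch[0] choose=1:
        choose[1, 3] @ H1
          branch[0] choose=1:
            H0 returns 56
            H1 returns [56]
          branch[1] choose=3:
            H0 returns 58
            H1 returns [58]
      branch[1] choose=3:
        choose[1, 3] @ H1
          branch[0] choose=1:
            H0 returns 58
            H1 returns [58]
          branch[1] choose=3:
            H0 returns 60
            H1 returns [60]
  branch[2] choose=3:
    choose[1, 3] @ H1
      branch[0] choose=1:
        choose[1, 3] @ H1
          branch[0] choose=1:
            H0 returns 58
            H1 returns [58]
          branch[1] choose=3:
            H0 returns 60
            H1 returns [60]
      branch[1] choose=3:
        choose[1, 3] @ H1
          branch[0] choose=1:
            H0 returns 60
            H1 returns [60]
          branch[1] choose=3:
            H0 returns 62
            H1 returns [62]
= [56, 58, 58, 60, 56, 58, 58, 60, 58, 60, 60, 62]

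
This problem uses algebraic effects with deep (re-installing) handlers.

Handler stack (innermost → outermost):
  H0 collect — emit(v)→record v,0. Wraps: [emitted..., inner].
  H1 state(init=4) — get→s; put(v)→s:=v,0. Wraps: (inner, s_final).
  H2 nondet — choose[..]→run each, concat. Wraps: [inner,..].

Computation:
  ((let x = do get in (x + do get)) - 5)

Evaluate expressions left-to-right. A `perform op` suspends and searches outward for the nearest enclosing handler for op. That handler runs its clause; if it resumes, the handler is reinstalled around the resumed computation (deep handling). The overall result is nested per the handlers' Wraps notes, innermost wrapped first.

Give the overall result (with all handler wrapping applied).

Working:
get @ H1 ⇒ 4
get @ H1 ⇒ 4
H0 returns [3]
H1 returns ([3], 4)
H2 returns [([3], 4)]
= [([3], 4)]

Answer: [([3], 4)]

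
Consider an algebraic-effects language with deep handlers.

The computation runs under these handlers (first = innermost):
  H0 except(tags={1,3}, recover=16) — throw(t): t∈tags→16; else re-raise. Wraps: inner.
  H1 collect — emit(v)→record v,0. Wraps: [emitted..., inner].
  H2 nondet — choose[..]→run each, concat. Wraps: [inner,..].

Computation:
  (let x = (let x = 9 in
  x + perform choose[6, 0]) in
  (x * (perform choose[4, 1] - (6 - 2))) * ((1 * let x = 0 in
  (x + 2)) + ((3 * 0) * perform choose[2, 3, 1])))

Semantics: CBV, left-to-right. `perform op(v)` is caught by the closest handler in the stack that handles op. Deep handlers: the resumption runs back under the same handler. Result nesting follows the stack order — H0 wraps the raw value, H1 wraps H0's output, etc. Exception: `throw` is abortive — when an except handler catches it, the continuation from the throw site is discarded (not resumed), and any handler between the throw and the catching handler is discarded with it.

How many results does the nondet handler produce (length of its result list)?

Step-by-step:
choose[6, 0] @ H2
  branch[0] choose=6:
    choose[4, 1] @ H2
      branch[0] choose=4:
        choose[2, 3, 1] @ H2
          branch[0] choose=2:
            H0 returns 0
            H1 returns [0]
            H2 returns [[0]]
          branch[1] choose=3:
            H0 returns 0
            H1 returns [0]
            H2 returns [[0]]
          branch[2] choose=1:
            H0 returns 0
            H1 returns [0]
            H2 returns [[0]]
      branch[1] choose=1:
        choose[2, 3, 1] @ H2
          branch[0] choose=2:
            H0 returns -90
            H1 returns [-90]
            H2 returns [[-90]]
          branch[1] choose=3:
            H0 returns -90
            H1 returns [-90]
            H2 returns [[-90]]
          branch[2] choose=1:
            H0 returns -90
            H1 returns [-90]
            H2 returns [[-90]]
  branch[1] choose=0:
    choose[4, 1] @ H2
      branch[0] choose=4:
        choose[2, 3, 1] @ H2
          branch[0] choose=2:
            H0 returns 0
            H1 returns [0]
            H2 returns [[0]]
          branch[1] choose=3:
            H0 returns 0
            H1 returns [0]
            H2 returns [[0]]
          branch[2] choose=1:
            H0 returns 0
            H1 returns [0]
            H2 returns [[0]]
      branch[1] choose=1:
        choose[2, 3, 1] @ H2
          branch[0] choose=2:
            H0 returns -54
            H1 returns [-54]
            H2 returns [[-54]]
          branch[1] choose=3:
            H0 returns -54
            H1 returns [-54]
            H2 returns [[-54]]
          branch[2] choose=1:
            H0 returns -54
            H1 returns [-54]
            H2 returns [[-54]]
= [[0], [0], [0], [-90], [-90], [-90], [0], [0], [0], [-54], [-54], [-54]]

Answer: 12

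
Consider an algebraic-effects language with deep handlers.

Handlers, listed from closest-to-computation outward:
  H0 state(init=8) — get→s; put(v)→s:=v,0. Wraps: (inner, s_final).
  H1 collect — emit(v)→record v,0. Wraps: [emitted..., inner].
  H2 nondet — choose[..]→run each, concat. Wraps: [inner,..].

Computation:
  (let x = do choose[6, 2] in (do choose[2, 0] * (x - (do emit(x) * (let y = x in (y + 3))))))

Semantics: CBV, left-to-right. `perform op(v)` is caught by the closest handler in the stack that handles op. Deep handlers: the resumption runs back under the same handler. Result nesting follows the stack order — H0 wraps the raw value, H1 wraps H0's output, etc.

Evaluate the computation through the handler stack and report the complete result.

Evaluation trace:
choose[6, 2] @ H2
  branch[0] choose=6:
    choose[2, 0] @ H2
      branch[0] choose=2:
        emit(6) @ H1 ⇒ out+=6
        H0 returns (12, 8)
        H1 returns [6, (12, 8)]
        H2 returns [[6, (12, 8)]]
      branch[1] choose=0:
        emit(6) @ H1 ⇒ out+=6
        H0 returns (0, 8)
        H1 returns [6, (0, 8)]
        H2 returns [[6, (0, 8)]]
  branch[1] choose=2:
    choose[2, 0] @ H2
      branch[0] choose=2:
        emit(2) @ H1 ⇒ out+=2
        H0 returns (4, 8)
        H1 returns [2, (4, 8)]
        H2 returns [[2, (4, 8)]]
      branch[1] choose=0:
        emit(2) @ H1 ⇒ out+=2
        H0 returns (0, 8)
        H1 returns [2, (0, 8)]
        H2 returns [[2, (0, 8)]]
= [[6, (12, 8)], [6, (0, 8)], [2, (4, 8)], [2, (0, 8)]]

Answer: [[6, (12, 8)], [6, (0, 8)], [2, (4, 8)], [2, (0, 8)]]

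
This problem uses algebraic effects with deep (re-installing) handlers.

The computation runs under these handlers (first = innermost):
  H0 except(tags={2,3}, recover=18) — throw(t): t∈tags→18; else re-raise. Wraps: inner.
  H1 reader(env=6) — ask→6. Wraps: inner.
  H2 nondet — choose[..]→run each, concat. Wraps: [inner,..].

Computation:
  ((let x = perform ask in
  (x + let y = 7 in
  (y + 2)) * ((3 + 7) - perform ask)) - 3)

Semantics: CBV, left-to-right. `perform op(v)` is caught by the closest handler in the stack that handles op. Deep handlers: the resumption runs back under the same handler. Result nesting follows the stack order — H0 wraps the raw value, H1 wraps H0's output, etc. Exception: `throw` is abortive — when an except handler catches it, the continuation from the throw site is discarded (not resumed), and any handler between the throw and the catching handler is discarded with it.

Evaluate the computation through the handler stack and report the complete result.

Answer: [57]

Step-by-step:
ask @ H1 ⇒ 6
ask @ H1 ⇒ 6
H0 returns 57
H1 returns 57
H2 returns [57]
= [57]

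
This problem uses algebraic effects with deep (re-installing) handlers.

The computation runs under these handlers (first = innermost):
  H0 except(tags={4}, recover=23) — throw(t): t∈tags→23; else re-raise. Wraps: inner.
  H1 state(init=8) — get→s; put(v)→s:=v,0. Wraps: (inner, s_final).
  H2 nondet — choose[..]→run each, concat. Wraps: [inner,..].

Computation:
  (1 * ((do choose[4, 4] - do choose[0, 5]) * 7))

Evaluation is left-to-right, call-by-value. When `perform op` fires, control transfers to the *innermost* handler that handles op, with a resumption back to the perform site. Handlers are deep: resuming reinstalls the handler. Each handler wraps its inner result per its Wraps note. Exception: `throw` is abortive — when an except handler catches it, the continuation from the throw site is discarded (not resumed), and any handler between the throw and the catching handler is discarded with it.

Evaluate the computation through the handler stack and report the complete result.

Step-by-step:
choose[4, 4] @ H2
  branch[0] choose=4:
    choose[0, 5] @ H2
      branch[0] choose=0:
        H0 returns 28
        H1 returns (28, 8)
        H2 returns [(28, 8)]
      branch[1] choose=5:
        H0 returns -7
        H1 returns (-7, 8)
        H2 returns [(-7, 8)]
  branch[1] choose=4:
    choose[0, 5] @ H2
      branch[0] choose=0:
        H0 returns 28
        H1 returns (28, 8)
        H2 returns [(28, 8)]
      branch[1] choose=5:
        H0 returns -7
        H1 returns (-7, 8)
        H2 returns [(-7, 8)]
= [(28, 8), (-7, 8), (28, 8), (-7, 8)]

Answer: [(28, 8), (-7, 8), (28, 8), (-7, 8)]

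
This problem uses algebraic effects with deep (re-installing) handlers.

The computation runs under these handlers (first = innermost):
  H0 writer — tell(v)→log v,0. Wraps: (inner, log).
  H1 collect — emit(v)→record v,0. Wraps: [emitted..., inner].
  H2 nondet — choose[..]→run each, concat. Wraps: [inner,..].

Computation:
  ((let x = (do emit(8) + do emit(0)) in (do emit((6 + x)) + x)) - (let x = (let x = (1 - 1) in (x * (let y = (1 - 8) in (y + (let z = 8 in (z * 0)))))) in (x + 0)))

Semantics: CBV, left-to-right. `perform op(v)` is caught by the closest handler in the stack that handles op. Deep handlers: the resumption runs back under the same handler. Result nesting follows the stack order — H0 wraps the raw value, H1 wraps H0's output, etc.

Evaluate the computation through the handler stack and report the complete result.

Step-by-step:
emit(8) @ H1 ⇒ out+=8
emit(0) @ H1 ⇒ out+=0
emit(6) @ H1 ⇒ out+=6
H0 returns (0, ())
H1 returns [8, 0, 6, (0, ())]
H2 returns [[8, 0, 6, (0, ())]]
= [[8, 0, 6, (0, ())]]

Answer: [[8, 0, 6, (0, ())]]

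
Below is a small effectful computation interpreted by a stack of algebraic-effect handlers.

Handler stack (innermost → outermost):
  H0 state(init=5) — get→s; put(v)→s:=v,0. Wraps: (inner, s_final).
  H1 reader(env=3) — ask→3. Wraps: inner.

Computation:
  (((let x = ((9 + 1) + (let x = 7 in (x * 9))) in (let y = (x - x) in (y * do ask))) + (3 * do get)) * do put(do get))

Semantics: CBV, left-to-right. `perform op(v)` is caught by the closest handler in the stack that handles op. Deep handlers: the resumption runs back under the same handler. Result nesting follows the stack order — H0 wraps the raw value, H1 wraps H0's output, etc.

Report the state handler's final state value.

Working:
ask @ H1 ⇒ 3
get @ H0 ⇒ 5
get @ H0 ⇒ 5
put(5) @ H0 ⇒ s:=5
H0 returns (0, 5)
H1 returns (0, 5)
= (0, 5)

Answer: 5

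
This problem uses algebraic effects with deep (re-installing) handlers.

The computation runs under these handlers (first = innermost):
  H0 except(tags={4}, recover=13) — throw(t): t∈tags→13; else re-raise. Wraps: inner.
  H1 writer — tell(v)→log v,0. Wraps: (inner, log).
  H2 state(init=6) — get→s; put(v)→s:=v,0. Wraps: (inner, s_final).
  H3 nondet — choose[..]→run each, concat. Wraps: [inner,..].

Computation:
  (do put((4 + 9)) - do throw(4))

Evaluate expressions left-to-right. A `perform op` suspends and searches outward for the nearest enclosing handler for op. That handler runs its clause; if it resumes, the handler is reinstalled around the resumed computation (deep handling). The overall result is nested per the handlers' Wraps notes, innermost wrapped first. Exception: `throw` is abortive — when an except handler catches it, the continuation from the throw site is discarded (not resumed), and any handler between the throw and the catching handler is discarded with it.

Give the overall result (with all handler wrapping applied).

Answer: [((13, ()), 13)]

Step-by-step:
put(13) @ H2 ⇒ s:=13
throw(4) @ H0 caught ⇒ 13
H1 returns (13, ())
H2 returns ((13, ()), 13)
H3 returns [((13, ()), 13)]
= [((13, ()), 13)]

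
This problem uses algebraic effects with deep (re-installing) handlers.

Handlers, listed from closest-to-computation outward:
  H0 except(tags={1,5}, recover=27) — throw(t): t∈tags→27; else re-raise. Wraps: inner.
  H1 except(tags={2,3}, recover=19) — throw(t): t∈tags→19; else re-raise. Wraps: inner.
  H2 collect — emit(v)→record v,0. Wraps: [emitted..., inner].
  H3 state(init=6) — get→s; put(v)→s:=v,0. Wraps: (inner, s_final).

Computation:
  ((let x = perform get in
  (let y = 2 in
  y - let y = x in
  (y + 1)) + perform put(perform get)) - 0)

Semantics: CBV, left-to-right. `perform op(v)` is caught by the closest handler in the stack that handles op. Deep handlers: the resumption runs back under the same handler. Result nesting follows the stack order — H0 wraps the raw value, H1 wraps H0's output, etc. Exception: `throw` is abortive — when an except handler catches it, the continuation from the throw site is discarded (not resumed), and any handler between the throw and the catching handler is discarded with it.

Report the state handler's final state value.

Answer: 6

Step-by-step:
get @ H3 ⇒ 6
get @ H3 ⇒ 6
put(6) @ H3 ⇒ s:=6
H0 returns -5
H1 returns -5
H2 returns [-5]
H3 returns ([-5], 6)
= ([-5], 6)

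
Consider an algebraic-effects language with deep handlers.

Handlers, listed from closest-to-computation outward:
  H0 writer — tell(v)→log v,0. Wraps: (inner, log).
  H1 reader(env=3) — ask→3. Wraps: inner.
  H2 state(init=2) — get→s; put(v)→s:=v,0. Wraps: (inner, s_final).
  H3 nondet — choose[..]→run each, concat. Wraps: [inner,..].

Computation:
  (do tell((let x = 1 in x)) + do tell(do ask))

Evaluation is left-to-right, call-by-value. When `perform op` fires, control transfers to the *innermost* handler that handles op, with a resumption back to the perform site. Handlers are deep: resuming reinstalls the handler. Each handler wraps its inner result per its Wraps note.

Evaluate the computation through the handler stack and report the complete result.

Answer: [((0, (1, 3)), 2)]

Working:
tell(1) @ H0 ⇒ log+=1
ask @ H1 ⇒ 3
tell(3) @ H0 ⇒ log+=3
H0 returns (0, (1, 3))
H1 returns (0, (1, 3))
H2 returns ((0, (1, 3)), 2)
H3 returns [((0, (1, 3)), 2)]
= [((0, (1, 3)), 2)]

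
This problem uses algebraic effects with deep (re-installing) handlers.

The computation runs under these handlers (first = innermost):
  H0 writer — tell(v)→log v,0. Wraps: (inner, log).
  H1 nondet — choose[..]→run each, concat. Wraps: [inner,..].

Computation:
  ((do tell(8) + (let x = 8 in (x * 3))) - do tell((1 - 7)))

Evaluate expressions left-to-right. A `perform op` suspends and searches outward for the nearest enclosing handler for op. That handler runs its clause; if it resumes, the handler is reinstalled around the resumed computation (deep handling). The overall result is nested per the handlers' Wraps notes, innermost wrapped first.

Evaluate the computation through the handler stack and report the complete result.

Answer: [(24, (8, -6))]

Step-by-step:
tell(8) @ H0 ⇒ log+=8
tell(-6) @ H0 ⇒ log+=-6
H0 returns (24, (8, -6))
H1 returns [(24, (8, -6))]
= [(24, (8, -6))]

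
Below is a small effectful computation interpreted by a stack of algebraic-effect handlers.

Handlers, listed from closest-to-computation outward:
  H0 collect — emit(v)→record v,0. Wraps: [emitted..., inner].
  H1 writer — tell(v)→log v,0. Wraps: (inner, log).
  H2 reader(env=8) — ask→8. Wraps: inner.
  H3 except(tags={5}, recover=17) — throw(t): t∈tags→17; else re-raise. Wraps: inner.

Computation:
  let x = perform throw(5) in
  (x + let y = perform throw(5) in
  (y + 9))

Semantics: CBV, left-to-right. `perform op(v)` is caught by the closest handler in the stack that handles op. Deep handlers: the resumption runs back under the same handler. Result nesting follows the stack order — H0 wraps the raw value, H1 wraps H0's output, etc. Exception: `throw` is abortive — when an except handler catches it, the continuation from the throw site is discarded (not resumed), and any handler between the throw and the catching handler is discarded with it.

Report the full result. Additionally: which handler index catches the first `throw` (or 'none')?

Answer: 17 ; first throw caught by: H3

Evaluation trace:
throw(5) @ H3 caught ⇒ 17
= 17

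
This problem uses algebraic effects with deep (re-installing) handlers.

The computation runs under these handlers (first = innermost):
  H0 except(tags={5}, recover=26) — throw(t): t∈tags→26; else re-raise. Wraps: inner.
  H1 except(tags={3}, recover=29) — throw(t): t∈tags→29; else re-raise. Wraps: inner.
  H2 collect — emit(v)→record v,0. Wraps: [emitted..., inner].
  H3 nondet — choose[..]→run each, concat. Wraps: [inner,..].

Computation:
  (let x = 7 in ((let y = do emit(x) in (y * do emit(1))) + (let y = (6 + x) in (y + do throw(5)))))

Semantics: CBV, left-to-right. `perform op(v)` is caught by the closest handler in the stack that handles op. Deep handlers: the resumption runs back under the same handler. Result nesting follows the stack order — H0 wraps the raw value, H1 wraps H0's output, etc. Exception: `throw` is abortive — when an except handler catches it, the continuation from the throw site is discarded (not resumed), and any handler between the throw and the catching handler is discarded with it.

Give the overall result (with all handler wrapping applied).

Working:
emit(7) @ H2 ⇒ out+=7
emit(1) @ H2 ⇒ out+=1
throw(5) @ H0 caught ⇒ 26
H1 returns 26
H2 returns [7, 1, 26]
H3 returns [[7, 1, 26]]
= [[7, 1, 26]]

Answer: [[7, 1, 26]]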